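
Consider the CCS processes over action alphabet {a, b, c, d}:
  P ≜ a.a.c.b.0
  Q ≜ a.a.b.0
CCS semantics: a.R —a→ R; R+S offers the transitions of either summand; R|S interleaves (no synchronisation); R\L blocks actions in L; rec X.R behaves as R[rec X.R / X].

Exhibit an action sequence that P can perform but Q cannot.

P's transition system — 5 states:
  m0 = a.a.c.b.0 :: -a-> m1
  m1 = a.c.b.0 :: -a-> m2
  m2 = c.b.0 :: -c-> m3
  m3 = b.0 :: -b-> m4
  m4 = 0 :: deadlocked
Q's transition system — 4 states:
  n0 = a.a.b.0 :: -a-> n1
  n1 = a.b.0 :: -a-> n2
  n2 = b.0 :: -b-> n3
  n3 = 0 :: deadlocked
Trace ⟨aac⟩ through P, begin at {m0}:
  after a @ step 1: {m1}
  after a @ step 2: {m2}
  after c @ step 3: {m3}
  — P admits the full trace.
Trace ⟨aac⟩ through Q, begin at {n0}:
  after a @ step 1: {n1}
  after a @ step 2: {n2}
  after c @ step 3: no successor for Q

aac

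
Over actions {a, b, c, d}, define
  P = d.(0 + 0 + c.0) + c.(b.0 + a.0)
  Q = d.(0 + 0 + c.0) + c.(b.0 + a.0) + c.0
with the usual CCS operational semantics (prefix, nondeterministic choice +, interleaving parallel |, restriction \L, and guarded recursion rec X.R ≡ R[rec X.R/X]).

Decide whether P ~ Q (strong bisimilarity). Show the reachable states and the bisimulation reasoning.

NO

Reachable graph of P (4 states):
  s0 = d.(0 + 0 + c.0) + c.(b.0 + a.0) | --c--▸ s1, --d--▸ s2
  s1 = b.0 + a.0 | --a--▸ s3, --b--▸ s3
  s2 = 0 + 0 + c.0 | --c--▸ s3
  s3 = 0 | (no moves)
Reachable graph of Q (4 states):
  t0 = d.(0 + 0 + c.0) + c.(b.0 + a.0) + c.0 | --c--▸ t1, --c--▸ t2, --d--▸ t3
  t1 = 0 | (no moves)
  t2 = b.0 + a.0 | --a--▸ t1, --b--▸ t1
  t3 = 0 + 0 + c.0 | --c--▸ t1
Bisimilarity quotient blocks:
  B0 = {s0}
  B1 = {s1, t2}
  B2 = {s3, t1}
  B3 = {s2, t3}
  B4 = {t0}
s0 ∈ B0, t0 ∈ B4 → different blocks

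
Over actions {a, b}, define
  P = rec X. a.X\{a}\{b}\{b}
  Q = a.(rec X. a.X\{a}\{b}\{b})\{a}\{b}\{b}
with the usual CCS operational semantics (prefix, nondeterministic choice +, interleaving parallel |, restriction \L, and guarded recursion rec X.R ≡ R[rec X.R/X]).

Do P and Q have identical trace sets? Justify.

trace-equivalent

Reachable graph of P (2 states):
  s0 = rec X. a.X\{a}\{b}\{b} ⊢ =a=> s1
  s1 = (rec X. a.X\{a}\{b}\{b})\{a}\{b}\{b} ⊢ deadlocked
Reachable graph of Q (2 states):
  t0 = a.(rec X. a.X\{a}\{b}\{b})\{a}\{b}\{b} ⊢ =a=> t1
  t1 = (rec X. a.X\{a}\{b}\{b})\{a}\{b}\{b} ⊢ deadlocked
Bisimilarity quotient blocks:
  B0 = {s0, t0}
  B1 = {s1, t1}
s0 ∈ B0, t0 ∈ B0 → same block
Bisimilar ⇒ trace-equivalent.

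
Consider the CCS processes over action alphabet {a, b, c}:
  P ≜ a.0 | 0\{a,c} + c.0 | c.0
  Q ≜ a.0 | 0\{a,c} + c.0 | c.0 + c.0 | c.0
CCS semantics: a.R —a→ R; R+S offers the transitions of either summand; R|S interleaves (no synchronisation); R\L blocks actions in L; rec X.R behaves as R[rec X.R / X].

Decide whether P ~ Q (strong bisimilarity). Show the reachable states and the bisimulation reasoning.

Reachable graph of P (5 states):
  u0 = a.0 | 0\{a,c} + c.0 | c.0 → --a--▸ u1, --c--▸ u2, --c--▸ u3
  u1 = 0 | 0\{a,c} → ∅
  u2 = 0 | c.0 → --c--▸ u4
  u3 = c.0 | 0 → --c--▸ u4
  u4 = 0 | 0 → ∅
Reachable graph of Q (5 states):
  v0 = a.0 | 0\{a,c} + c.0 | c.0 + c.0 | c.0 → --a--▸ v1, --c--▸ v2, --c--▸ v3
  v1 = 0 | 0\{a,c} → ∅
  v2 = 0 | c.0 → --c--▸ v4
  v3 = c.0 | 0 → --c--▸ v4
  v4 = 0 | 0 → ∅
Coarsest stable partition (strong bisimilarity classes):
  B0 = {u0, v0}
  B1 = {u2, u3, v2, v3}
  B2 = {u1, u4, v1, v4}
u0 ∈ B0, v0 ∈ B0 → same block

bisimilar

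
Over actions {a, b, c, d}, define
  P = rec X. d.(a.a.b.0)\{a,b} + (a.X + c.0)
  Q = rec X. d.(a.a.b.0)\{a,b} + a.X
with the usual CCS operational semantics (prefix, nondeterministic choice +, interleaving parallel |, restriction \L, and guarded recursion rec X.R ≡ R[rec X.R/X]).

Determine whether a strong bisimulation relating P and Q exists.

Reachable graph of P (3 states):
  m0 = rec X. d.(a.a.b.0)\{a,b} + (a.X + c.0) :: ··a··> m0, ··c··> m1, ··d··> m2
  m1 = 0 :: ·
  m2 = (a.a.b.0)\{a,b} :: ·
Reachable graph of Q (2 states):
  n0 = rec X. d.(a.a.b.0)\{a,b} + a.X :: ··a··> n0, ··d··> n1
  n1 = (a.a.b.0)\{a,b} :: ·
Partition-refinement fixed point:
  B0 = {m0}
  B1 = {m1, m2, n1}
  B2 = {n0}
m0 ∈ B0, n0 ∈ B2 → different blocks

P ≁ Q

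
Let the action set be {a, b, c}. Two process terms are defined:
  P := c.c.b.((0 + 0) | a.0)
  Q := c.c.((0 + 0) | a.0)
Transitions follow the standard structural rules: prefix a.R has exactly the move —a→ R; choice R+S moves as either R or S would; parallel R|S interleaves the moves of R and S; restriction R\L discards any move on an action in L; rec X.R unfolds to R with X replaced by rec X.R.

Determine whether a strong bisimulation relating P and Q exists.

LTS(P): 5 reachable states
  u0 = c.c.b.((0 + 0) | a.0) | ··c··> u1
  u1 = c.b.((0 + 0) | a.0) | ··c··> u2
  u2 = b.((0 + 0) | a.0) | ··b··> u3
  u3 = (0 + 0) | a.0 | ··a··> u4
  u4 = (0 + 0) | 0 | deadlocked
LTS(Q): 4 reachable states
  v0 = c.c.((0 + 0) | a.0) | ··c··> v1
  v1 = c.((0 + 0) | a.0) | ··c··> v2
  v2 = (0 + 0) | a.0 | ··a··> v3
  v3 = (0 + 0) | 0 | deadlocked
Coarsest stable partition (strong bisimilarity classes):
  B0 = {u0}
  B1 = {u1}
  B2 = {u2}
  B3 = {u3, v2}
  B4 = {u4, v3}
  B5 = {v0}
  B6 = {v1}
u0 ∈ B0, v0 ∈ B5 → different blocks

NO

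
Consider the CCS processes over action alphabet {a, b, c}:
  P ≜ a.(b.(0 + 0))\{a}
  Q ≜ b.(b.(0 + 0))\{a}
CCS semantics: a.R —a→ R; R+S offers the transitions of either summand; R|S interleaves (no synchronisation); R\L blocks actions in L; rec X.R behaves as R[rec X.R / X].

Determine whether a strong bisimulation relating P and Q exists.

P ≁ Q

LTS(P): 3 reachable states
  s0 = a.(b.(0 + 0))\{a} → --a--▸ s1
  s1 = (b.(0 + 0))\{a} → --b--▸ s2
  s2 = (0 + 0)\{a} → stopped
LTS(Q): 3 reachable states
  t0 = b.(b.(0 + 0))\{a} → --b--▸ t1
  t1 = (b.(0 + 0))\{a} → --b--▸ t2
  t2 = (0 + 0)\{a} → stopped
Partition-refinement fixed point:
  B0 = {s0}
  B1 = {s1, t1}
  B2 = {s2, t2}
  B3 = {t0}
s0 ∈ B0, t0 ∈ B3 → different blocks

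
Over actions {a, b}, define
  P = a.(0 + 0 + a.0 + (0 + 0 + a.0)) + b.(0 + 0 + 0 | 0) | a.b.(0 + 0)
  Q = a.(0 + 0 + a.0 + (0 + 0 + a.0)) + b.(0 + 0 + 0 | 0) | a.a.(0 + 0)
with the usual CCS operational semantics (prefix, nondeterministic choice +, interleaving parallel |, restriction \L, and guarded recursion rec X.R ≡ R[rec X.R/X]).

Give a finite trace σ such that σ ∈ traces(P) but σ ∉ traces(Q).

LTS(P): 8 reachable states
  u0 = a.(0 + 0 + a.0 + (0 + 0 + a.0)) + b.(0 + 0 + 0 | 0) | a.b.(0 + 0) → =a=> u1, =a=> u2, =b=> u3
  u1 = 0 + 0 + a.0 + (0 + 0 + a.0) → =a=> u4
  u2 = b.(0 + 0 + 0 | 0) | b.(0 + 0) → =b=> u5, =b=> u6
  u3 = (0 + 0 + 0 | 0) | a.b.(0 + 0) → =a=> u5
  u4 = 0 → deadlocked
  u5 = (0 + 0 + 0 | 0) | b.(0 + 0) → =b=> u7
  u6 = b.(0 + 0 + 0 | 0) | (0 + 0) → =b=> u7
  u7 = (0 + 0 + 0 | 0) | (0 + 0) → deadlocked
LTS(Q): 8 reachable states
  v0 = a.(0 + 0 + a.0 + (0 + 0 + a.0)) + b.(0 + 0 + 0 | 0) | a.a.(0 + 0) → =a=> v1, =a=> v2, =b=> v3
  v1 = 0 + 0 + a.0 + (0 + 0 + a.0) → =a=> v4
  v2 = b.(0 + 0 + 0 | 0) | a.(0 + 0) → =a=> v5, =b=> v6
  v3 = (0 + 0 + 0 | 0) | a.a.(0 + 0) → =a=> v6
  v4 = 0 → deadlocked
  v5 = b.(0 + 0 + 0 | 0) | (0 + 0) → =b=> v7
  v6 = (0 + 0 + 0 | 0) | a.(0 + 0) → =a=> v7
  v7 = (0 + 0 + 0 | 0) | (0 + 0) → deadlocked
Executing abb from P (initial set {u0}):
  [1] a ⇒ {u1, u2}
  [2] b ⇒ {u5, u6}
  [3] b ⇒ {u7}
  ✓ P
Executing abb from Q (initial set {v0}):
  [1] a ⇒ {v1, v2}
  [2] b ⇒ {v6}
  [3] b ⇒ no successor for Q

abb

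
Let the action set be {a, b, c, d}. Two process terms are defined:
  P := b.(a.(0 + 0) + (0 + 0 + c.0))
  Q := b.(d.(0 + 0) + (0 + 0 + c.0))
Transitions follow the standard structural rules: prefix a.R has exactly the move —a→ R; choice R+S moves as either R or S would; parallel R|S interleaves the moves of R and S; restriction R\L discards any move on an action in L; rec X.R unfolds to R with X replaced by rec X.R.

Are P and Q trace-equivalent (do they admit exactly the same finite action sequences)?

Reachable graph of P (4 states):
  u0 = b.(a.(0 + 0) + (0 + 0 + c.0)) | --b--▸ u1
  u1 = a.(0 + 0) + (0 + 0 + c.0) | --a--▸ u2, --c--▸ u3
  u2 = 0 + 0 | (no moves)
  u3 = 0 | (no moves)
Reachable graph of Q (4 states):
  v0 = b.(d.(0 + 0) + (0 + 0 + c.0)) | --b--▸ v1
  v1 = d.(0 + 0) + (0 + 0 + c.0) | --c--▸ v2, --d--▸ v3
  v2 = 0 | (no moves)
  v3 = 0 + 0 | (no moves)
Executing ba from P (initial set {u0}):
  [1] b ⇒ {u1}
  [2] a ⇒ {u2}
  P completes σ.
Executing ba from Q (initial set {v0}):
  [1] b ⇒ {v1}
  [2] a ⇒ no successor for Q

trace-distinct — witness ⟨ba⟩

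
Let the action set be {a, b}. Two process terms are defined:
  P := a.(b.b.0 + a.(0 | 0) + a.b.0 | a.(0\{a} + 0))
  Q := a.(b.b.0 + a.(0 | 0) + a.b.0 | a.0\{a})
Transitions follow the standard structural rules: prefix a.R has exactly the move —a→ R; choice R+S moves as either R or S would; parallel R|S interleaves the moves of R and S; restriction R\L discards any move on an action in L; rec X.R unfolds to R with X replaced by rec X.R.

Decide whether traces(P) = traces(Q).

Reachable graph of P (10 states):
  u0 = a.(b.b.0 + a.(0 | 0) + a.b.0 | a.(0\{a} + 0)) has moves --a--▸ u1
  u1 = b.b.0 + a.(0 | 0) + a.b.0 | a.(0\{a} + 0) has moves --a--▸ u2, --a--▸ u3, --a--▸ u4, --b--▸ u5
  u2 = 0 | 0 has moves stopped
  u3 = a.b.0 | (0\{a} + 0) has moves --a--▸ u6
  u4 = b.0 | a.(0\{a} + 0) has moves --a--▸ u6, --b--▸ u7
  u5 = b.0 has moves --b--▸ u8
  u6 = b.0 | (0\{a} + 0) has moves --b--▸ u9
  u7 = 0 | a.(0\{a} + 0) has moves --a--▸ u9
  u8 = 0 has moves stopped
  u9 = 0 | (0\{a} + 0) has moves stopped
Reachable graph of Q (10 states):
  v0 = a.(b.b.0 + a.(0 | 0) + a.b.0 | a.0\{a}) has moves --a--▸ v1
  v1 = b.b.0 + a.(0 | 0) + a.b.0 | a.0\{a} has moves --a--▸ v2, --a--▸ v3, --a--▸ v4, --b--▸ v5
  v2 = 0 | 0 has moves stopped
  v3 = a.b.0 | 0\{a} has moves --a--▸ v6
  v4 = b.0 | a.0\{a} has moves --a--▸ v6, --b--▸ v7
  v5 = b.0 has moves --b--▸ v8
  v6 = b.0 | 0\{a} has moves --b--▸ v9
  v7 = 0 | a.0\{a} has moves --a--▸ v9
  v8 = 0 has moves stopped
  v9 = 0 | 0\{a} has moves stopped
Coarsest stable partition (strong bisimilarity classes):
  B0 = {u0, v0}
  B1 = {u1, v1}
  B2 = {u2, u8, u9, v2, v8, v9}
  B3 = {u4, v4}
  B4 = {u7, v7}
  B5 = {u5, u6, v5, v6}
  B6 = {u3, v3}
u0 ∈ B0, v0 ∈ B0 → same block
Bisimilar ⇒ trace-equivalent.

trace-equivalent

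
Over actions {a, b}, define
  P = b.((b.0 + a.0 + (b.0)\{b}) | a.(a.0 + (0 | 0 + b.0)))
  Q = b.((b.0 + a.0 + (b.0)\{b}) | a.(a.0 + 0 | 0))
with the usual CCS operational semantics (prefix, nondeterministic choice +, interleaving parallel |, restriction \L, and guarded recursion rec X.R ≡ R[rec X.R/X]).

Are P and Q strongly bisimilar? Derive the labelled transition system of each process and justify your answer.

Reachable graph of P (7 states):
  s0 = b.((b.0 + a.0 + (b.0)\{b}) | a.(a.0 + (0 | 0 + b.0))) ⊢ ··b··> s1
  s1 = (b.0 + a.0 + (b.0)\{b}) | a.(a.0 + (0 | 0 + b.0)) ⊢ ··a··> s2, ··a··> s3, ··b··> s3
  s2 = (b.0 + a.0 + (b.0)\{b}) | (a.0 + (0 | 0 + b.0)) ⊢ ··a··> s4, ··a··> s5, ··b··> s4, ··b··> s5
  s3 = 0 | a.(a.0 + (0 | 0 + b.0)) ⊢ ··a··> s5
  s4 = (b.0 + a.0 + (b.0)\{b}) | 0 ⊢ ··a··> s6, ··b··> s6
  s5 = 0 | (a.0 + (0 | 0 + b.0)) ⊢ ··a··> s6, ··b··> s6
  s6 = 0 | 0 ⊢ stopped
Reachable graph of Q (7 states):
  t0 = b.((b.0 + a.0 + (b.0)\{b}) | a.(a.0 + 0 | 0)) ⊢ ··b··> t1
  t1 = (b.0 + a.0 + (b.0)\{b}) | a.(a.0 + 0 | 0) ⊢ ··a··> t2, ··a··> t3, ··b··> t3
  t2 = (b.0 + a.0 + (b.0)\{b}) | (a.0 + 0 | 0) ⊢ ··a··> t4, ··a··> t5, ··b··> t5
  t3 = 0 | a.(a.0 + 0 | 0) ⊢ ··a··> t5
  t4 = (b.0 + a.0 + (b.0)\{b}) | 0 ⊢ ··a··> t6, ··b··> t6
  t5 = 0 | (a.0 + 0 | 0) ⊢ ··a··> t6
  t6 = 0 | 0 ⊢ stopped
Bisimilarity quotient blocks:
  B0 = {s0}
  B1 = {s1}
  B2 = {s3}
  B3 = {s4, s5, t4}
  B4 = {s6, t6}
  B5 = {s2}
  B6 = {t0}
  B7 = {t1}
  B8 = {t2}
  B9 = {t5}
  B10 = {t3}
s0 ∈ B0, t0 ∈ B6 → different blocks

P ≁ Q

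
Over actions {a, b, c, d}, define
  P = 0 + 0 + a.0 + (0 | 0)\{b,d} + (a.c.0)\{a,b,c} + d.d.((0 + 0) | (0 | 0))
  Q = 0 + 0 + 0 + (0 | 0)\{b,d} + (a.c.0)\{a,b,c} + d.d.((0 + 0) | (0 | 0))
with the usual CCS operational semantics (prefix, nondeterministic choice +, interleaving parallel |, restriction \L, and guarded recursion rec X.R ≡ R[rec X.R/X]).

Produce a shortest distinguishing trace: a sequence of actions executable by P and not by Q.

LTS(P): 4 reachable states
  s0 = 0 + 0 + a.0 + (0 | 0)\{b,d} + (a.c.0)\{a,b,c} + d.d.((0 + 0) | (0 | 0)) | ··a··> s1, ··d··> s2
  s1 = 0 | (no moves)
  s2 = d.((0 + 0) | (0 | 0)) | ··d··> s3
  s3 = (0 + 0) | (0 | 0) | (no moves)
LTS(Q): 3 reachable states
  t0 = 0 + 0 + 0 + (0 | 0)\{b,d} + (a.c.0)\{a,b,c} + d.d.((0 + 0) | (0 | 0)) | ··d··> t1
  t1 = d.((0 + 0) | (0 | 0)) | ··d··> t2
  t2 = (0 + 0) | (0 | 0) | (no moves)
Trace ⟨a⟩ through P, begin at {s0}:
  step 1 (a): {s1}
  — P admits the full trace.
Trace ⟨a⟩ through Q, begin at {t0}:
  step 1 (a): no successor for Q

a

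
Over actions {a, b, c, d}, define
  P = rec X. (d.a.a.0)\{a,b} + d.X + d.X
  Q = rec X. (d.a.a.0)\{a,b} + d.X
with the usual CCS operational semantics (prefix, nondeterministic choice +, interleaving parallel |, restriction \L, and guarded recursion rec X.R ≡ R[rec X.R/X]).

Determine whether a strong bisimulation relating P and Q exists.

bisimilar

LTS(P): 2 reachable states
  m0 = rec X. (d.a.a.0)\{a,b} + d.X + d.X ⊢ --d--▸ m0, --d--▸ m1
  m1 = (a.a.0)\{a,b} ⊢ stopped
LTS(Q): 2 reachable states
  n0 = rec X. (d.a.a.0)\{a,b} + d.X ⊢ --d--▸ n0, --d--▸ n1
  n1 = (a.a.0)\{a,b} ⊢ stopped
Coarsest stable partition (strong bisimilarity classes):
  B0 = {m0, n0}
  B1 = {m1, n1}
m0 ∈ B0, n0 ∈ B0 → same block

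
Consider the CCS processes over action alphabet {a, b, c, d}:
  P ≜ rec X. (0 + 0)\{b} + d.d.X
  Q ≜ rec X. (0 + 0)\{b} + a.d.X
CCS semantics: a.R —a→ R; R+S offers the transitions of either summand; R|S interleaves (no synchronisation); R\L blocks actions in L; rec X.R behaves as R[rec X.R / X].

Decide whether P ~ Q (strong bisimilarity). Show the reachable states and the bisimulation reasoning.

NO

LTS(P): 2 reachable states
  m0 = rec X. (0 + 0)\{b} + d.d.X | =d=> m1
  m1 = d.(rec X. (0 + 0)\{b} + d.d.X) | =d=> m0
LTS(Q): 2 reachable states
  n0 = rec X. (0 + 0)\{b} + a.d.X | =a=> n1
  n1 = d.(rec X. (0 + 0)\{b} + a.d.X) | =d=> n0
Bisimilarity quotient blocks:
  B0 = {m0, m1}
  B1 = {n0}
  B2 = {n1}
m0 ∈ B0, n0 ∈ B1 → different blocks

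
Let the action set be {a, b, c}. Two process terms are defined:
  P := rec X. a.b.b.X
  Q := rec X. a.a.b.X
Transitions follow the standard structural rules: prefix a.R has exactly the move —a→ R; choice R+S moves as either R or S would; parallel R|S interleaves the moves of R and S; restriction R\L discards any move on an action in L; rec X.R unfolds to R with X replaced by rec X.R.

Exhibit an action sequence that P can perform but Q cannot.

P's transition system — 3 states:
  s0 = rec X. a.b.b.X :: —a→ s1
  s1 = b.b.(rec X. a.b.b.X) :: —b→ s2
  s2 = b.(rec X. a.b.b.X) :: —b→ s0
Q's transition system — 3 states:
  t0 = rec X. a.a.b.X :: —a→ t1
  t1 = a.b.(rec X. a.a.b.X) :: —a→ t2
  t2 = b.(rec X. a.a.b.X) :: —b→ t0
Executing ab from P (initial set {s0}):
  [1] a ⇒ {s1}
  [2] b ⇒ {s2}
  — P admits the full trace.
Executing ab from Q (initial set {t0}):
  [1] a ⇒ {t1}
  [2] b ⇒ ∅ (Q stuck)

ab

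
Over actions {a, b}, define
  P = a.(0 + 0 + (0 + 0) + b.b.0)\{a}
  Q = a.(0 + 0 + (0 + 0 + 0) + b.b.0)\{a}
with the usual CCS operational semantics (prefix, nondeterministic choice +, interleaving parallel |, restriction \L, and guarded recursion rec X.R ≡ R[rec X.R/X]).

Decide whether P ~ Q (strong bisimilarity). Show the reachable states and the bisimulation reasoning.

YES

LTS(P): 4 reachable states
  s0 = a.(0 + 0 + (0 + 0) + b.b.0)\{a} :: =a=> s1
  s1 = (0 + 0 + (0 + 0) + b.b.0)\{a} :: =b=> s2
  s2 = (b.0)\{a} :: =b=> s3
  s3 = 0\{a} :: deadlocked
LTS(Q): 4 reachable states
  t0 = a.(0 + 0 + (0 + 0 + 0) + b.b.0)\{a} :: =a=> t1
  t1 = (0 + 0 + (0 + 0 + 0) + b.b.0)\{a} :: =b=> t2
  t2 = (b.0)\{a} :: =b=> t3
  t3 = 0\{a} :: deadlocked
Coarsest stable partition (strong bisimilarity classes):
  B0 = {s0, t0}
  B1 = {s1, t1}
  B2 = {s2, t2}
  B3 = {s3, t3}
s0 ∈ B0, t0 ∈ B0 → same block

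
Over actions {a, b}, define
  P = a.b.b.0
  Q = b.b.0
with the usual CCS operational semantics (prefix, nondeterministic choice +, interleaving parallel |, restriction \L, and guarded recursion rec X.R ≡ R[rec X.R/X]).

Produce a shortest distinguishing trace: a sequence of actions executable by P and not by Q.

P's transition system — 4 states:
  p0 = a.b.b.0 | =a=> p1
  p1 = b.b.0 | =b=> p2
  p2 = b.0 | =b=> p3
  p3 = 0 | deadlocked
Q's transition system — 3 states:
  q0 = b.b.0 | =b=> q1
  q1 = b.0 | =b=> q2
  q2 = 0 | deadlocked
Trace ⟨a⟩ through P, begin at {p0}:
  step 1 (a): {p1}
  — P admits the full trace.
Trace ⟨a⟩ through Q, begin at {q0}:
  step 1 (a): ∅ (Q stuck)

a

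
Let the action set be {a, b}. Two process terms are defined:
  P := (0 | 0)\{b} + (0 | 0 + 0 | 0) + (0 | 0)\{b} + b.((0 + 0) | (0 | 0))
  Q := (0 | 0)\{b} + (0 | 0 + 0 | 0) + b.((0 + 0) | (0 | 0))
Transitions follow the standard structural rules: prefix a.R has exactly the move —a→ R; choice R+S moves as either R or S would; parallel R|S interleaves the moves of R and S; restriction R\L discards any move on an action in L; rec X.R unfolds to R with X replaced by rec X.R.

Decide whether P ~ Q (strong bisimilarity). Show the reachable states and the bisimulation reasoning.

YES

LTS(P): 2 reachable states
  s0 = (0 | 0)\{b} + (0 | 0 + 0 | 0) + (0 | 0)\{b} + b.((0 + 0) | (0 | 0)) :: —b→ s1
  s1 = (0 + 0) | (0 | 0) :: (no moves)
LTS(Q): 2 reachable states
  t0 = (0 | 0)\{b} + (0 | 0 + 0 | 0) + b.((0 + 0) | (0 | 0)) :: —b→ t1
  t1 = (0 + 0) | (0 | 0) :: (no moves)
Partition-refinement fixed point:
  B0 = {s0, t0}
  B1 = {s1, t1}
s0 ∈ B0, t0 ∈ B0 → same block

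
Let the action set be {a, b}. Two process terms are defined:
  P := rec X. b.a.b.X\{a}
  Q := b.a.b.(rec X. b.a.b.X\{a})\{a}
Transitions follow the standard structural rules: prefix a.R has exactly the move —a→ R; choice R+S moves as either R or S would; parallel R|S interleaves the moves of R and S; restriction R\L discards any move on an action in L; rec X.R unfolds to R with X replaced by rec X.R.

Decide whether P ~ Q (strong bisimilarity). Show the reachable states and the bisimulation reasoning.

bisimilar

LTS(P): 5 reachable states
  m0 = rec X. b.a.b.X\{a} :: -b-> m1
  m1 = a.b.(rec X. b.a.b.X\{a})\{a} :: -a-> m2
  m2 = b.(rec X. b.a.b.X\{a})\{a} :: -b-> m3
  m3 = (rec X. b.a.b.X\{a})\{a} :: -b-> m4
  m4 = (a.b.(rec X. b.a.b.X\{a})\{a})\{a} :: ·
LTS(Q): 5 reachable states
  n0 = b.a.b.(rec X. b.a.b.X\{a})\{a} :: -b-> n1
  n1 = a.b.(rec X. b.a.b.X\{a})\{a} :: -a-> n2
  n2 = b.(rec X. b.a.b.X\{a})\{a} :: -b-> n3
  n3 = (rec X. b.a.b.X\{a})\{a} :: -b-> n4
  n4 = (a.b.(rec X. b.a.b.X\{a})\{a})\{a} :: ·
Partition-refinement fixed point:
  B0 = {m0, n0}
  B1 = {m1, n1}
  B2 = {m2, n2}
  B3 = {m3, n3}
  B4 = {m4, n4}
m0 ∈ B0, n0 ∈ B0 → same block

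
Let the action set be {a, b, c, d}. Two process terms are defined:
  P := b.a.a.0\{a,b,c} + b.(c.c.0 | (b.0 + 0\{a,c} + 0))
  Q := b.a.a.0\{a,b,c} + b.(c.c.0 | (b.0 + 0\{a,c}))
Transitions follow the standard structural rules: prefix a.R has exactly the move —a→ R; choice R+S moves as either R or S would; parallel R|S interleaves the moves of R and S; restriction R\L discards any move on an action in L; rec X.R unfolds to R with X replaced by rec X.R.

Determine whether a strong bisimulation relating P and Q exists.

Reachable graph of P (10 states):
  p0 = b.a.a.0\{a,b,c} + b.(c.c.0 | (b.0 + 0\{a,c} + 0)) | --b--▸ p1, --b--▸ p2
  p1 = a.a.0\{a,b,c} | --a--▸ p3
  p2 = c.c.0 | (b.0 + 0\{a,c} + 0) | --b--▸ p4, --c--▸ p5
  p3 = a.0\{a,b,c} | --a--▸ p6
  p4 = c.c.0 | 0 | --c--▸ p7
  p5 = c.0 | (b.0 + 0\{a,c} + 0) | --b--▸ p7, --c--▸ p8
  p6 = 0\{a,b,c} | (no moves)
  p7 = c.0 | 0 | --c--▸ p9
  p8 = 0 | (b.0 + 0\{a,c} + 0) | --b--▸ p9
  p9 = 0 | 0 | (no moves)
Reachable graph of Q (10 states):
  q0 = b.a.a.0\{a,b,c} + b.(c.c.0 | (b.0 + 0\{a,c})) | --b--▸ q1, --b--▸ q2
  q1 = a.a.0\{a,b,c} | --a--▸ q3
  q2 = c.c.0 | (b.0 + 0\{a,c}) | --b--▸ q4, --c--▸ q5
  q3 = a.0\{a,b,c} | --a--▸ q6
  q4 = c.c.0 | 0 | --c--▸ q7
  q5 = c.0 | (b.0 + 0\{a,c}) | --b--▸ q7, --c--▸ q8
  q6 = 0\{a,b,c} | (no moves)
  q7 = c.0 | 0 | --c--▸ q9
  q8 = 0 | (b.0 + 0\{a,c}) | --b--▸ q9
  q9 = 0 | 0 | (no moves)
Coarsest stable partition (strong bisimilarity classes):
  B0 = {p0, q0}
  B1 = {p2, q2}
  B2 = {p4, q4}
  B3 = {p7, q7}
  B4 = {p6, p9, q6, q9}
  B5 = {p5, q5}
  B6 = {p8, q8}
  B7 = {p1, q1}
  B8 = {p3, q3}
p0 ∈ B0, q0 ∈ B0 → same block

bisimilar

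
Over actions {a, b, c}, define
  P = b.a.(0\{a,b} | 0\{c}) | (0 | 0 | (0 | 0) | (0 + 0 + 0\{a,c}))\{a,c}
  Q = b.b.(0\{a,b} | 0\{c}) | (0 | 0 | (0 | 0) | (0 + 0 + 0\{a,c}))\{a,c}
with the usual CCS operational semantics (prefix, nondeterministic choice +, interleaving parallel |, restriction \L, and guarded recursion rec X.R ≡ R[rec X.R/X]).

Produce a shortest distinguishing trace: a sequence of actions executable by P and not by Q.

Reachable graph of P (3 states):
  p0 = b.a.(0\{a,b} | 0\{c}) | (0 | 0 | (0 | 0) | (0 + 0 + 0\{a,c}))\{a,c} has moves -b-> p1
  p1 = a.(0\{a,b} | 0\{c}) | (0 | 0 | (0 | 0) | (0 + 0 + 0\{a,c}))\{a,c} has moves -a-> p2
  p2 = 0\{a,b} | 0\{c} | (0 | 0 | (0 | 0) | (0 + 0 + 0\{a,c}))\{a,c} has moves deadlocked
Reachable graph of Q (3 states):
  q0 = b.b.(0\{a,b} | 0\{c}) | (0 | 0 | (0 | 0) | (0 + 0 + 0\{a,c}))\{a,c} has moves -b-> q1
  q1 = b.(0\{a,b} | 0\{c}) | (0 | 0 | (0 | 0) | (0 + 0 + 0\{a,c}))\{a,c} has moves -b-> q2
  q2 = 0\{a,b} | 0\{c} | (0 | 0 | (0 | 0) | (0 + 0 + 0\{a,c}))\{a,c} has moves deadlocked
Run σ = ⟨ba⟩ on P: start {p0}
  step 1 (b): {p1}
  step 2 (a): {p2}
  — P admits the full trace.
Run σ = ⟨ba⟩ on Q: start {q0}
  step 1 (b): {q1}
  step 2 (a): ∅ (Q stuck)

ba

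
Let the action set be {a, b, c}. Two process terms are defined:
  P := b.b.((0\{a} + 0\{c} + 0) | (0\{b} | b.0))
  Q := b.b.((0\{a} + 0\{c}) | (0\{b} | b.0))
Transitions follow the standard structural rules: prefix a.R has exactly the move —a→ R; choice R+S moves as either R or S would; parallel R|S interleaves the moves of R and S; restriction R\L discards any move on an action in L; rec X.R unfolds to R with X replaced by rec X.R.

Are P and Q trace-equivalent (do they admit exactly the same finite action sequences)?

traces(P) = traces(Q)

LTS(P): 4 reachable states
  p0 = b.b.((0\{a} + 0\{c} + 0) | (0\{b} | b.0)) has moves —b→ p1
  p1 = b.((0\{a} + 0\{c} + 0) | (0\{b} | b.0)) has moves —b→ p2
  p2 = (0\{a} + 0\{c} + 0) | (0\{b} | b.0) has moves —b→ p3
  p3 = (0\{a} + 0\{c} + 0) | (0\{b} | 0) has moves stopped
LTS(Q): 4 reachable states
  q0 = b.b.((0\{a} + 0\{c}) | (0\{b} | b.0)) has moves —b→ q1
  q1 = b.((0\{a} + 0\{c}) | (0\{b} | b.0)) has moves —b→ q2
  q2 = (0\{a} + 0\{c}) | (0\{b} | b.0) has moves —b→ q3
  q3 = (0\{a} + 0\{c}) | (0\{b} | 0) has moves stopped
Bisimilarity quotient blocks:
  B0 = {p0, q0}
  B1 = {p1, q1}
  B2 = {p2, q2}
  B3 = {p3, q3}
p0 ∈ B0, q0 ∈ B0 → same block
Bisimilar ⇒ trace-equivalent.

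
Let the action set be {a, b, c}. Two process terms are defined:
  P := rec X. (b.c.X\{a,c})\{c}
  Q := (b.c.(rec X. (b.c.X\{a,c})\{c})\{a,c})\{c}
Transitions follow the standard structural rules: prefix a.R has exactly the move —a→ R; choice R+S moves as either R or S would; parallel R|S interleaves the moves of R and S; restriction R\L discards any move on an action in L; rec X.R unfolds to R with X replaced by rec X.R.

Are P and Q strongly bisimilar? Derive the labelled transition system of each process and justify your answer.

P's transition system — 2 states:
  m0 = rec X. (b.c.X\{a,c})\{c} ⊢ —b→ m1
  m1 = (c.(rec X. (b.c.X\{a,c})\{c})\{a,c})\{c} ⊢ ∅
Q's transition system — 2 states:
  n0 = (b.c.(rec X. (b.c.X\{a,c})\{c})\{a,c})\{c} ⊢ —b→ n1
  n1 = (c.(rec X. (b.c.X\{a,c})\{c})\{a,c})\{c} ⊢ ∅
Coarsest stable partition (strong bisimilarity classes):
  B0 = {m0, n0}
  B1 = {m1, n1}
m0 ∈ B0, n0 ∈ B0 → same block

P ~ Q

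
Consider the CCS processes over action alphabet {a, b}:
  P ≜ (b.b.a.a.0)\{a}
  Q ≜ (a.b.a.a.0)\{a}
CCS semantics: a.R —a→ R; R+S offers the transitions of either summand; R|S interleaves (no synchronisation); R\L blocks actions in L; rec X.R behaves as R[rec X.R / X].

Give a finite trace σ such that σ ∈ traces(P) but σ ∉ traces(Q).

b

LTS(P): 3 reachable states
  s0 = (b.b.a.a.0)\{a} has moves ··b··> s1
  s1 = (b.a.a.0)\{a} has moves ··b··> s2
  s2 = (a.a.0)\{a} has moves ·
LTS(Q): 1 reachable states
  t0 = (a.b.a.a.0)\{a} has moves ·
Run σ = ⟨b⟩ on P: start {s0}
  [1] b ⇒ {s1}
  P completes σ.
Run σ = ⟨b⟩ on Q: start {t0}
  [1] b ⇒ ∅  — Q cannot continue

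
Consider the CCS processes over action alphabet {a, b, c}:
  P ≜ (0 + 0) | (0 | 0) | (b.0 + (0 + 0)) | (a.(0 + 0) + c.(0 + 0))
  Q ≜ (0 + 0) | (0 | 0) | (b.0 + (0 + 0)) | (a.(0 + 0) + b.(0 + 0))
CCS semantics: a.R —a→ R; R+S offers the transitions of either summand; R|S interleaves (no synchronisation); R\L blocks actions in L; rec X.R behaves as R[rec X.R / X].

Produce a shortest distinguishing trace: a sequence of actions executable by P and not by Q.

c

P's transition system — 4 states:
  m0 = (0 + 0) | (0 | 0) | (b.0 + (0 + 0)) | (a.(0 + 0) + c.(0 + 0)) has moves -a-> m1, -b-> m2, -c-> m1
  m1 = (0 + 0) | (0 | 0) | (b.0 + (0 + 0)) | (0 + 0) has moves -b-> m3
  m2 = (0 + 0) | (0 | 0) | 0 | (a.(0 + 0) + c.(0 + 0)) has moves -a-> m3, -c-> m3
  m3 = (0 + 0) | (0 | 0) | 0 | (0 + 0) has moves deadlocked
Q's transition system — 4 states:
  n0 = (0 + 0) | (0 | 0) | (b.0 + (0 + 0)) | (a.(0 + 0) + b.(0 + 0)) has moves -a-> n1, -b-> n1, -b-> n2
  n1 = (0 + 0) | (0 | 0) | (b.0 + (0 + 0)) | (0 + 0) has moves -b-> n3
  n2 = (0 + 0) | (0 | 0) | 0 | (a.(0 + 0) + b.(0 + 0)) has moves -a-> n3, -b-> n3
  n3 = (0 + 0) | (0 | 0) | 0 | (0 + 0) has moves deadlocked
Executing c from P (initial set {m0}):
  step 1 (c): {m1}
  — P admits the full trace.
Executing c from Q (initial set {n0}):
  step 1 (c): ∅  — Q cannot continue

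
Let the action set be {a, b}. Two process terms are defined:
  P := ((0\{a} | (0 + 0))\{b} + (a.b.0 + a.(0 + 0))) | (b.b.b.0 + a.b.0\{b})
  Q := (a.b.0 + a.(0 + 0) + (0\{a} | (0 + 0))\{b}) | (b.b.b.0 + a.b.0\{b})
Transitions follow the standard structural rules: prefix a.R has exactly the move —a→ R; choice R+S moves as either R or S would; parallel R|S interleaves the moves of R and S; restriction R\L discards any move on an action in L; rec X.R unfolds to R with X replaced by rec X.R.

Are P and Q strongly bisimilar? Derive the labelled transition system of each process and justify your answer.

LTS(P): 24 reachable states
  p0 = ((0\{a} | (0 + 0))\{b} + (a.b.0 + a.(0 + 0))) | (b.b.b.0 + a.b.0\{b}) has moves -a-> p1, -a-> p2, -a-> p3, -b-> p4
  p1 = ((0\{a} | (0 + 0))\{b} + (a.b.0 + a.(0 + 0))) | b.0\{b} has moves -a-> p5, -a-> p6, -b-> p7
  p2 = (0 + 0) | (b.b.b.0 + a.b.0\{b}) has moves -a-> p5, -b-> p8
  p3 = b.0 | (b.b.b.0 + a.b.0\{b}) has moves -a-> p6, -b-> p10, -b-> p9
  p4 = ((0\{a} | (0 + 0))\{b} + (a.b.0 + a.(0 + 0))) | b.b.0 has moves -a-> p10, -a-> p8, -b-> p11
  p5 = (0 + 0) | b.0\{b} has moves -b-> p12
  p6 = b.0 | b.0\{b} has moves -b-> p13, -b-> p14
  p7 = ((0\{a} | (0 + 0))\{b} + (a.b.0 + a.(0 + 0))) | 0\{b} has moves -a-> p12, -a-> p14
  p8 = (0 + 0) | b.b.0 has moves -b-> p15
  p9 = 0 | (b.b.b.0 + a.b.0\{b}) has moves -a-> p13, -b-> p16
  p10 = b.0 | b.b.0 has moves -b-> p16, -b-> p17
  p11 = ((0\{a} | (0 + 0))\{b} + (a.b.0 + a.(0 + 0))) | b.0 has moves -a-> p15, -a-> p17, -b-> p18
  p12 = (0 + 0) | 0\{b} has moves stopped
  p13 = 0 | b.0\{b} has moves -b-> p19
  p14 = b.0 | 0\{b} has moves -b-> p19
  p15 = (0 + 0) | b.0 has moves -b-> p20
  p16 = 0 | b.b.0 has moves -b-> p21
  p17 = b.0 | b.0 has moves -b-> p21, -b-> p22
  p18 = ((0\{a} | (0 + 0))\{b} + (a.b.0 + a.(0 + 0))) | 0 has moves -a-> p20, -a-> p22
  p19 = 0 | 0\{b} has moves stopped
  p20 = (0 + 0) | 0 has moves stopped
  p21 = 0 | b.0 has moves -b-> p23
  p22 = b.0 | 0 has moves -b-> p23
  p23 = 0 | 0 has moves stopped
LTS(Q): 24 reachable states
  q0 = (a.b.0 + a.(0 + 0) + (0\{a} | (0 + 0))\{b}) | (b.b.b.0 + a.b.0\{b}) has moves -a-> q1, -a-> q2, -a-> q3, -b-> q4
  q1 = (0 + 0) | (b.b.b.0 + a.b.0\{b}) has moves -a-> q5, -b-> q6
  q2 = (a.b.0 + a.(0 + 0) + (0\{a} | (0 + 0))\{b}) | b.0\{b} has moves -a-> q5, -a-> q7, -b-> q8
  q3 = b.0 | (b.b.b.0 + a.b.0\{b}) has moves -a-> q7, -b-> q10, -b-> q9
  q4 = (a.b.0 + a.(0 + 0) + (0\{a} | (0 + 0))\{b}) | b.b.0 has moves -a-> q10, -a-> q6, -b-> q11
  q5 = (0 + 0) | b.0\{b} has moves -b-> q12
  q6 = (0 + 0) | b.b.0 has moves -b-> q13
  q7 = b.0 | b.0\{b} has moves -b-> q14, -b-> q15
  q8 = (a.b.0 + a.(0 + 0) + (0\{a} | (0 + 0))\{b}) | 0\{b} has moves -a-> q12, -a-> q15
  q9 = 0 | (b.b.b.0 + a.b.0\{b}) has moves -a-> q14, -b-> q16
  q10 = b.0 | b.b.0 has moves -b-> q16, -b-> q17
  q11 = (a.b.0 + a.(0 + 0) + (0\{a} | (0 + 0))\{b}) | b.0 has moves -a-> q13, -a-> q17, -b-> q18
  q12 = (0 + 0) | 0\{b} has moves stopped
  q13 = (0 + 0) | b.0 has moves -b-> q19
  q14 = 0 | b.0\{b} has moves -b-> q20
  q15 = b.0 | 0\{b} has moves -b-> q20
  q16 = 0 | b.b.0 has moves -b-> q21
  q17 = b.0 | b.0 has moves -b-> q21, -b-> q22
  q18 = (a.b.0 + a.(0 + 0) + (0\{a} | (0 + 0))\{b}) | 0 has moves -a-> q19, -a-> q22
  q19 = (0 + 0) | 0 has moves stopped
  q20 = 0 | 0\{b} has moves stopped
  q21 = 0 | b.0 has moves -b-> q23
  q22 = b.0 | 0 has moves -b-> q23
  q23 = 0 | 0 has moves stopped
Partition-refinement fixed point:
  B0 = {p0, q0}
  B1 = {p1, p11, q11, q2}
  B2 = {p13, p14, p15, p21, p22, p5, q13, q14, q15, q21, q22, q5}
  B3 = {p12, p19, p20, p23, q12, q19, q20, q23}
  B4 = {p16, p17, p6, p8, q16, q17, q6, q7}
  B5 = {p18, p7, q18, q8}
  B6 = {p2, p9, q1, q9}
  B7 = {p4, q4}
  B8 = {p10, q10}
  B9 = {p3, q3}
p0 ∈ B0, q0 ∈ B0 → same block

YES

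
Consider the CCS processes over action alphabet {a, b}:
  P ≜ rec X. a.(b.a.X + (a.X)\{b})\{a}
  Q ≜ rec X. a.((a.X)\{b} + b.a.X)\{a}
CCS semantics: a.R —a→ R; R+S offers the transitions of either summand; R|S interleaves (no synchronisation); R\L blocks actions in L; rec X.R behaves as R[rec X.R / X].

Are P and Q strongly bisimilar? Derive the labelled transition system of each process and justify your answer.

P's transition system — 3 states:
  s0 = rec X. a.(b.a.X + (a.X)\{b})\{a} → —a→ s1
  s1 = (b.a.(rec X. a.(b.a.X + (a.X)\{b})\{a}) + (a.(rec X. a.(b.a.X + (a.X)\{b})\{a}))\{b})\{a} → —b→ s2
  s2 = (a.(rec X. a.(b.a.X + (a.X)\{b})\{a}))\{a} → ∅
Q's transition system — 3 states:
  t0 = rec X. a.((a.X)\{b} + b.a.X)\{a} → —a→ t1
  t1 = ((a.(rec X. a.((a.X)\{b} + b.a.X)\{a}))\{b} + b.a.(rec X. a.((a.X)\{b} + b.a.X)\{a}))\{a} → —b→ t2
  t2 = (a.(rec X. a.((a.X)\{b} + b.a.X)\{a}))\{a} → ∅
Bisimilarity quotient blocks:
  B0 = {s0, t0}
  B1 = {s1, t1}
  B2 = {s2, t2}
s0 ∈ B0, t0 ∈ B0 → same block

YES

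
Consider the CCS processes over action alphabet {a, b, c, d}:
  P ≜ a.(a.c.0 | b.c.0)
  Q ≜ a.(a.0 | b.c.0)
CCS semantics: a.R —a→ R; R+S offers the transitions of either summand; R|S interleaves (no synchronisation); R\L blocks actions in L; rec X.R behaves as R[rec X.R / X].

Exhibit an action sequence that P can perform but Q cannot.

aac

LTS(P): 10 reachable states
  u0 = a.(a.c.0 | b.c.0) has moves =a=> u1
  u1 = a.c.0 | b.c.0 has moves =a=> u2, =b=> u3
  u2 = c.0 | b.c.0 has moves =b=> u4, =c=> u5
  u3 = a.c.0 | c.0 has moves =a=> u4, =c=> u6
  u4 = c.0 | c.0 has moves =c=> u7, =c=> u8
  u5 = 0 | b.c.0 has moves =b=> u7
  u6 = a.c.0 | 0 has moves =a=> u8
  u7 = 0 | c.0 has moves =c=> u9
  u8 = c.0 | 0 has moves =c=> u9
  u9 = 0 | 0 has moves ·
LTS(Q): 7 reachable states
  v0 = a.(a.0 | b.c.0) has moves =a=> v1
  v1 = a.0 | b.c.0 has moves =a=> v2, =b=> v3
  v2 = 0 | b.c.0 has moves =b=> v4
  v3 = a.0 | c.0 has moves =a=> v4, =c=> v5
  v4 = 0 | c.0 has moves =c=> v6
  v5 = a.0 | 0 has moves =a=> v6
  v6 = 0 | 0 has moves ·
Run σ = ⟨aac⟩ on P: start {u0}
  after a @ step 1: {u1}
  after a @ step 2: {u2}
  after c @ step 3: {u5}
  P completes σ.
Run σ = ⟨aac⟩ on Q: start {v0}
  after a @ step 1: {v1}
  after a @ step 2: {v2}
  after c @ step 3: no successor for Q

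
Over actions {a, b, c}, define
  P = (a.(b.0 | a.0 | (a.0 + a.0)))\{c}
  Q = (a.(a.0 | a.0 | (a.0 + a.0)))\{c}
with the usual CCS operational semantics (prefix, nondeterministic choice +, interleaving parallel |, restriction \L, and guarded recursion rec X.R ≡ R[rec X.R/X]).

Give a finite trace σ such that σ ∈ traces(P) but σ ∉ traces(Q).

LTS(P): 9 reachable states
  p0 = (a.(b.0 | a.0 | (a.0 + a.0)))\{c} | =a=> p1
  p1 = (b.0 | a.0 | (a.0 + a.0))\{c} | =a=> p2, =a=> p3, =b=> p4
  p2 = (b.0 | 0 | (a.0 + a.0))\{c} | =a=> p5, =b=> p6
  p3 = (b.0 | a.0 | 0)\{c} | =a=> p5, =b=> p7
  p4 = (0 | a.0 | (a.0 + a.0))\{c} | =a=> p6, =a=> p7
  p5 = (b.0 | 0 | 0)\{c} | =b=> p8
  p6 = (0 | 0 | (a.0 + a.0))\{c} | =a=> p8
  p7 = (0 | a.0 | 0)\{c} | =a=> p8
  p8 = (0 | 0 | 0)\{c} | (no moves)
LTS(Q): 9 reachable states
  q0 = (a.(a.0 | a.0 | (a.0 + a.0)))\{c} | =a=> q1
  q1 = (a.0 | a.0 | (a.0 + a.0))\{c} | =a=> q2, =a=> q3, =a=> q4
  q2 = (0 | a.0 | (a.0 + a.0))\{c} | =a=> q5, =a=> q6
  q3 = (a.0 | 0 | (a.0 + a.0))\{c} | =a=> q5, =a=> q7
  q4 = (a.0 | a.0 | 0)\{c} | =a=> q6, =a=> q7
  q5 = (0 | 0 | (a.0 + a.0))\{c} | =a=> q8
  q6 = (0 | a.0 | 0)\{c} | =a=> q8
  q7 = (a.0 | 0 | 0)\{c} | =a=> q8
  q8 = (0 | 0 | 0)\{c} | (no moves)
Executing ab from P (initial set {p0}):
  [1] a ⇒ {p1}
  [2] b ⇒ {p4}
  — P admits the full trace.
Executing ab from Q (initial set {q0}):
  [1] a ⇒ {q1}
  [2] b ⇒ ∅ (Q stuck)

ab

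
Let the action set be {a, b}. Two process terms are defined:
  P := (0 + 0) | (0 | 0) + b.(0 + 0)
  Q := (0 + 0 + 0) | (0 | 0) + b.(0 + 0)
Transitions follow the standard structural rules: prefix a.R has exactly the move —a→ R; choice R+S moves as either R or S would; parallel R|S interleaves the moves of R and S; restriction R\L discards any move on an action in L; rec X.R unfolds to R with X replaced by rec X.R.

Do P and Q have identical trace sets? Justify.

traces(P) = traces(Q)

LTS(P): 2 reachable states
  u0 = (0 + 0) | (0 | 0) + b.(0 + 0) has moves =b=> u1
  u1 = 0 + 0 has moves stopped
LTS(Q): 2 reachable states
  v0 = (0 + 0 + 0) | (0 | 0) + b.(0 + 0) has moves =b=> v1
  v1 = 0 + 0 has moves stopped
Bisimilarity quotient blocks:
  B0 = {u0, v0}
  B1 = {u1, v1}
u0 ∈ B0, v0 ∈ B0 → same block
Bisimilar ⇒ trace-equivalent.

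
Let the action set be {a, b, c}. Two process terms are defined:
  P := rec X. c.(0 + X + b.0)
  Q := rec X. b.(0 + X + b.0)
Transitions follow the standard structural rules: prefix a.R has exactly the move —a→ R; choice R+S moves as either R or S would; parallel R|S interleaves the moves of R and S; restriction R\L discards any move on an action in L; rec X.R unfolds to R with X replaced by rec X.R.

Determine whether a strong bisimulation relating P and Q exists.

NO

Reachable graph of P (3 states):
  s0 = rec X. c.(0 + X + b.0) → --c--▸ s1
  s1 = 0 + (rec X. c.(0 + X + b.0)) + b.0 → --b--▸ s2, --c--▸ s1
  s2 = 0 → (no moves)
Reachable graph of Q (3 states):
  t0 = rec X. b.(0 + X + b.0) → --b--▸ t1
  t1 = 0 + (rec X. b.(0 + X + b.0)) + b.0 → --b--▸ t1, --b--▸ t2
  t2 = 0 → (no moves)
Coarsest stable partition (strong bisimilarity classes):
  B0 = {s0}
  B1 = {s1}
  B2 = {s2, t2}
  B3 = {t0}
  B4 = {t1}
s0 ∈ B0, t0 ∈ B3 → different blocks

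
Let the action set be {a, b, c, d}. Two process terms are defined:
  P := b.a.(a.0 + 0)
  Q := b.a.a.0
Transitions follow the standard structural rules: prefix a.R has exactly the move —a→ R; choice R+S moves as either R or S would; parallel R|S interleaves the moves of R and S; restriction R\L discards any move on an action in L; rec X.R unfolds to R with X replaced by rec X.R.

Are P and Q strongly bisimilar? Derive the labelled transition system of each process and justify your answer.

bisimilar

LTS(P): 4 reachable states
  s0 = b.a.(a.0 + 0) → ··b··> s1
  s1 = a.(a.0 + 0) → ··a··> s2
  s2 = a.0 + 0 → ··a··> s3
  s3 = 0 → stopped
LTS(Q): 4 reachable states
  t0 = b.a.a.0 → ··b··> t1
  t1 = a.a.0 → ··a··> t2
  t2 = a.0 → ··a··> t3
  t3 = 0 → stopped
Partition-refinement fixed point:
  B0 = {s0, t0}
  B1 = {s1, t1}
  B2 = {s2, t2}
  B3 = {s3, t3}
s0 ∈ B0, t0 ∈ B0 → same block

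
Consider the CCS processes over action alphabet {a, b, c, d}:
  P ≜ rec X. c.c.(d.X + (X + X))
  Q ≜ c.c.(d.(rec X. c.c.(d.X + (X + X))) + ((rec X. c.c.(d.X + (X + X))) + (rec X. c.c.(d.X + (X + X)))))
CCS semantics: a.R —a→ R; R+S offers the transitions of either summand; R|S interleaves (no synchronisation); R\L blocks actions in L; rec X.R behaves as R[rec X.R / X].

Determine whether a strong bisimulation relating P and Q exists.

P's transition system — 3 states:
  p0 = rec X. c.c.(d.X + (X + X)) → ··c··> p1
  p1 = c.(d.(rec X. c.c.(d.X + (X + X))) + ((rec X. c.c.(d.X + (X + X))) + (rec X. c.c.(d.X + (X + X))))) → ··c··> p2
  p2 = d.(rec X. c.c.(d.X + (X + X))) + ((rec X. c.c.(d.X + (X + X))) + (rec X. c.c.(d.X + (X + X)))) → ··c··> p1, ··d··> p0
Q's transition system — 4 states:
  q0 = c.c.(d.(rec X. c.c.(d.X + (X + X))) + ((rec X. c.c.(d.X + (X + X))) + (rec X. c.c.(d.X + (X + X))))) → ··c··> q1
  q1 = c.(d.(rec X. c.c.(d.X + (X + X))) + ((rec X. c.c.(d.X + (X + X))) + (rec X. c.c.(d.X + (X + X))))) → ··c··> q2
  q2 = d.(rec X. c.c.(d.X + (X + X))) + ((rec X. c.c.(d.X + (X + X))) + (rec X. c.c.(d.X + (X + X)))) → ··c··> q1, ··d··> q3
  q3 = rec X. c.c.(d.X + (X + X)) → ··c··> q1
Partition-refinement fixed point:
  B0 = {p0, q0, q3}
  B1 = {p1, q1}
  B2 = {p2, q2}
p0 ∈ B0, q0 ∈ B0 → same block

bisimilar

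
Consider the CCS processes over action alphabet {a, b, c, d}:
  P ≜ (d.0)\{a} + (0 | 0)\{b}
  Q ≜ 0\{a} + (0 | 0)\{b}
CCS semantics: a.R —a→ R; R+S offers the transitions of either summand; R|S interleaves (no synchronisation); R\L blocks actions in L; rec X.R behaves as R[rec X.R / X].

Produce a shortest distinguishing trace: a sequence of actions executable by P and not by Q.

P's transition system — 2 states:
  p0 = (d.0)\{a} + (0 | 0)\{b} ⊢ —d→ p1
  p1 = 0\{a} ⊢ (no moves)
Q's transition system — 1 states:
  q0 = 0\{a} + (0 | 0)\{b} ⊢ (no moves)
Executing d from P (initial set {p0}):
  step 1 (d): {p1}
  — P admits the full trace.
Executing d from Q (initial set {q0}):
  step 1 (d): ∅  — Q cannot continue

d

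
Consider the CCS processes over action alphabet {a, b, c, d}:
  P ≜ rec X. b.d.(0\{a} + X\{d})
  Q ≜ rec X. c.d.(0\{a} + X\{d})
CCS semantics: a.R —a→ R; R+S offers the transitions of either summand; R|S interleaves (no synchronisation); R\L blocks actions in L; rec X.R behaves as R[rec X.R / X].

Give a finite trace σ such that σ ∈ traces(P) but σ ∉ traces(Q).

b

LTS(P): 4 reachable states
  m0 = rec X. b.d.(0\{a} + X\{d}) ⊢ ··b··> m1
  m1 = d.(0\{a} + (rec X. b.d.(0\{a} + X\{d}))\{d}) ⊢ ··d··> m2
  m2 = 0\{a} + (rec X. b.d.(0\{a} + X\{d}))\{d} ⊢ ··b··> m3
  m3 = (d.(0\{a} + (rec X. b.d.(0\{a} + X\{d}))\{d}))\{d} ⊢ (no moves)
LTS(Q): 4 reachable states
  n0 = rec X. c.d.(0\{a} + X\{d}) ⊢ ··c··> n1
  n1 = d.(0\{a} + (rec X. c.d.(0\{a} + X\{d}))\{d}) ⊢ ··d··> n2
  n2 = 0\{a} + (rec X. c.d.(0\{a} + X\{d}))\{d} ⊢ ··c··> n3
  n3 = (d.(0\{a} + (rec X. c.d.(0\{a} + X\{d}))\{d}))\{d} ⊢ (no moves)
Trace ⟨b⟩ through P, begin at {m0}:
  [1] b ⇒ {m1}
  — P admits the full trace.
Trace ⟨b⟩ through Q, begin at {n0}:
  [1] b ⇒ ∅  — Q cannot continue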